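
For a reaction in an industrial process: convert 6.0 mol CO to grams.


M(CO) = 28.01 g/mol
mass = n × M = 6.0 × 28.01 = 168.06 g

168.06 g


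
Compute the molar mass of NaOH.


M(NaOH) = 1×22.99 + 1×16.0 + 1×1.008
= 22.99 + 16.0 + 1.01
= 40.0 g/mol

40.0 g/mol


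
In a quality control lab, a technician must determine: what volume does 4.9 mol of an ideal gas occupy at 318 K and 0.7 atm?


PV = nRT  (R = 0.08206 L·atm/(mol·K))
V = nRT/P = 4.9×0.08206×318/0.7
= 182.666 L

182.666 L


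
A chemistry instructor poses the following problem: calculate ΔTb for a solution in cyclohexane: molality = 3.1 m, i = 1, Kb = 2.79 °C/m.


ΔTb = Kb × m × i
= 2.79 × 3.1 × 1
= 8.649 °C

8.649 °C


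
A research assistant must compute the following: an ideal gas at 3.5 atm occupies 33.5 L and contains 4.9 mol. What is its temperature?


PV = nRT  (R = 0.08206 L·atm/(mol·K))
T = PV/(nR) = 3.5×33.5/(4.9×0.08206)
= 117.25/0.402094
= 291.60 K

291.60 K


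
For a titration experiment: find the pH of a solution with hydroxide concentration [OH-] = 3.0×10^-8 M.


pOH = -log10([OH-]) = -log10(3.0×10^-8)
= 8 - log10(3.0) = 7.52
pH = 14 - pOH = 14 - 7.52 = 6.48

6.48


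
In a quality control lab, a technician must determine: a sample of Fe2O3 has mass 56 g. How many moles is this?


M(Fe2O3) = 159.7 g/mol
n = mass/M = 56/159.7 = 0.3507 mol

0.3507 mol


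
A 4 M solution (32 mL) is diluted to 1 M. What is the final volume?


C1V1 = C2V2
4 × 32 = 1 × V2
V2 = 128/1 = 128.0 mL

128.0 mL


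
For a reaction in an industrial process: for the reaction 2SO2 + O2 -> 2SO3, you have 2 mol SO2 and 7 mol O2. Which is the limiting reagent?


Mole ratio available / coefficient:
  SO2: 2/2 = 1.000
  O2: 7/1 = 7.000
Smaller ratio is limiting.

SO2


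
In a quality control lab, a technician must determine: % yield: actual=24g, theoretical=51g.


% yield = actual/theoretical × 100
= 24/51 × 100
= 47.06%

47.06%


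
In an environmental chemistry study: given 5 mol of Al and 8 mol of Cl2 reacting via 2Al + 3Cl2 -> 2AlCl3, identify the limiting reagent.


Mole ratio available / coefficient:
  Al: 5/2 = 2.500
  Cl2: 8/3 = 2.667
Smaller ratio is limiting.

Al


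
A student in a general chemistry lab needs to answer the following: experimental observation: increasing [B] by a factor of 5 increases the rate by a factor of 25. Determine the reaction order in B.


rate ∝ [B]^n
5^n = 25 → n = 2
Order in B: 2

2


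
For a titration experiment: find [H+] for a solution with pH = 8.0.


[H+] = 10^(-pH) = 10^(-8.0)
= 1.0×10^-8 M

1.0×10^-8 M


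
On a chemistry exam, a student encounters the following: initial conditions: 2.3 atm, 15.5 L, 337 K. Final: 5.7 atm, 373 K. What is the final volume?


P1V1/T1 = P2V2/T2
V2 = P1V1T2/(T1P2)
= 2.3×15.5×373/(337×5.7)
= 6.923 L

6.923 L


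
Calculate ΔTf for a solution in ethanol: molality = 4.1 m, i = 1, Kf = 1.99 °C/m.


ΔTf = Kf × m × i
= 1.99 × 4.1 × 1
= 8.159 °C

8.159 °C


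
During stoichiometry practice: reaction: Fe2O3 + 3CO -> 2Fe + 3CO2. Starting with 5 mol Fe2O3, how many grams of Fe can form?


Mole ratio Fe:Fe2O3 = 2:1
n(Fe) = 5 × 2/1 = 10.000 mol
mass = 10.000 × 55.85 = 558.5 g

558.5 g


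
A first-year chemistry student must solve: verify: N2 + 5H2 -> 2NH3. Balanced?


Equation: N2 + 5H2 -> 2NH3
Check atoms: H: 10≠6, N: 2=2
Not balanced

No, not balanced


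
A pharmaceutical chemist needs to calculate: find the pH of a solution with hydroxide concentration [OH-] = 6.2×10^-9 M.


pOH = -log10([OH-]) = -log10(6.2×10^-9)
= 9 - log10(6.2) = 8.21
pH = 14 - pOH = 14 - 8.21 = 5.79

5.79


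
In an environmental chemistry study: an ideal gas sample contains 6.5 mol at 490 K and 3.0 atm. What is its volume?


PV = nRT  (R = 0.08206 L·atm/(mol·K))
V = nRT/P = 6.5×0.08206×490/3.0
= 87.12 L

87.12 L


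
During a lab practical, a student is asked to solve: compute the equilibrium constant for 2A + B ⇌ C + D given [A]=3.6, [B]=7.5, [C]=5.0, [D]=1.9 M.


Kc = [C][D]/([A]^2[B])
= (5.0^1 × 1.9^1)/(3.6^2 × 7.5^1)
= 9.5/97.2
= 0.09774

0.09774


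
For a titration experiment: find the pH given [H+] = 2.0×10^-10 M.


pH = -log10([H+]) = -log10(2.0×10^-10)
= 10 - log10(2.0)
= 10 - 0.3
= 9.7

9.7


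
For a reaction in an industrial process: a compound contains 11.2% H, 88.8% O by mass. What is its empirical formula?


Assume 100 g sample. Moles of each element:
  H: 11.2/1.008 = 11.111 mol
  O: 88.8/16.0 = 5.55 mol
Divide by smallest (5.55):
  H: 11.111/5.55 = 2.0
  O: 5.55/5.55 = 1.0
Empirical formula: H2O

H2O


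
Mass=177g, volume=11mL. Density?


ρ = mass/volume
= 177/11
= 16.091 g/mL

16.091 g/mL


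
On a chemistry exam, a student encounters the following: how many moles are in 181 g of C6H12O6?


M(C6H12O6) = 180.16 g/mol
n = mass/M = 181/180.16 = 1.0047 mol

1.0047 mol


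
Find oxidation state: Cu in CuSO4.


Sulfate is -2, so Cu = +2
Oxidation number: +2

+2


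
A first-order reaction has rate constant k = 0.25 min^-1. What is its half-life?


t½ = ln2/k = 0.693147/(0.25 min^-1)
= 2.773 min

2.773 min


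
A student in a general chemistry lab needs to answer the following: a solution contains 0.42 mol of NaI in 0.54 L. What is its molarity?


M = n/V = 0.42/0.54 = 0.778 mol/L

0.778 M


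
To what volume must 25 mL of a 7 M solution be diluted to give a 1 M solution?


C1V1 = C2V2
7 × 25 = 1 × V2
V2 = 175/1 = 175.0 mL

175.0 mL


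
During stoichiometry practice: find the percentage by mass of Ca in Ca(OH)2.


M(Ca(OH)2) = 1×40.08 + 2×16.0 + 2×1.008 = 74.096 g/mol
Mass of Ca = 1 × 40.08 = 40.08 g/mol
% Ca = 40.08/74.096 × 100 = 54.09%

54.09%


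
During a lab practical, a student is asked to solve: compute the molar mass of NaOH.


M(NaOH) = 1×22.99 + 1×16.0 + 1×1.008
= 22.99 + 16.0 + 1.01
= 40.0 g/mol

40.0 g/mol


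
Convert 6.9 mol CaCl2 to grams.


M(CaCl2) = 110.98 g/mol
mass = n × M = 6.9 × 110.98 = 765.76 g

765.76 g


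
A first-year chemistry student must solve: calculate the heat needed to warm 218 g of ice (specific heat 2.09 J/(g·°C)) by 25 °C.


q = mcΔT = 218 × 2.09 × 25
= 11390.50 J

11390.50 J


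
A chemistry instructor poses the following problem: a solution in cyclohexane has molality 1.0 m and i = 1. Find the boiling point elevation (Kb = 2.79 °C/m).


ΔTb = Kb × m × i
= 2.79 × 1.0 × 1
= 2.79 °C

2.79 °C


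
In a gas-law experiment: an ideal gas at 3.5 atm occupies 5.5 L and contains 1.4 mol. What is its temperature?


PV = nRT  (R = 0.08206 L·atm/(mol·K))
T = PV/(nR) = 3.5×5.5/(1.4×0.08206)
= 19.25/0.114884
= 167.56 K

167.56 K


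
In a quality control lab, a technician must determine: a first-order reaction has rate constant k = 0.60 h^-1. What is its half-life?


t½ = ln2/k = 0.693147/(0.60 h^-1)
= 1.155 h

1.155 h


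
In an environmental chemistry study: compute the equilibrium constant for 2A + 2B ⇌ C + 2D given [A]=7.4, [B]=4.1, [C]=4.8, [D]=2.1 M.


Kc = [C][D]^2/([A]^2[B]^2)
= (4.8^1 × 2.1^2)/(7.4^2 × 4.1^2)
= 21.168/920.5156
= 0.02300

0.02300


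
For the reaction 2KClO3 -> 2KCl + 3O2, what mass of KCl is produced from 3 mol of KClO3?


Mole ratio KCl:KClO3 = 2:2
n(KCl) = 3 × 2/2 = 3.000 mol
mass = 3.000 × 74.55 = 223.65 g

223.65 g


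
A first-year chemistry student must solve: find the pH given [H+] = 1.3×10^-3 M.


pH = -log10([H+]) = -log10(1.3×10^-3)
= 3 - log10(1.3)
= 3 - 0.11
= 2.89

2.89


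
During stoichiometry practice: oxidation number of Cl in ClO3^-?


x + 3(-2) = -1, so x = +5
Oxidation number: +5

+5


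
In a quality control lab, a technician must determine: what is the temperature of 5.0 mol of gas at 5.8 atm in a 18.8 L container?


PV = nRT  (R = 0.08206 L·atm/(mol·K))
T = PV/(nR) = 5.8×18.8/(5.0×0.08206)
= 109.04/0.410300
= 265.76 K

265.76 K


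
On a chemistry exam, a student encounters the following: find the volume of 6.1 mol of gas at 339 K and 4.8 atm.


PV = nRT  (R = 0.08206 L·atm/(mol·K))
V = nRT/P = 6.1×0.08206×339/4.8
= 35.352 L

35.352 L


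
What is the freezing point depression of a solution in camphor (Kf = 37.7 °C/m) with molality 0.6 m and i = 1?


ΔTf = Kf × m × i
= 37.7 × 0.6 × 1
= 22.62 °C

22.62 °C


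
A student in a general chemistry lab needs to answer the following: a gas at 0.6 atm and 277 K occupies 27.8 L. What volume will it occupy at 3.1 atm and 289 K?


P1V1/T1 = P2V2/T2
V2 = P1V1T2/(T1P2)
= 0.6×27.8×289/(277×3.1)
= 5.614 L

5.614 L


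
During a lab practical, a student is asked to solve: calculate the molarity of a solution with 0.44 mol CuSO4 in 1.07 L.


M = n/V = 0.44/1.07 = 0.411 mol/L

0.411 M


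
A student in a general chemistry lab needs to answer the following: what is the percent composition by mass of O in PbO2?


M(PbO2) = 1×207.2 + 2×16.0 = 239.20 g/mol
Mass of O = 2 × 16.0 = 32.00 g/mol
% O = 32.00/239.20 × 100 = 13.38%

13.38%


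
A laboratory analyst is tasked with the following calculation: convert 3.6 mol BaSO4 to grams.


M(BaSO4) = 233.4 g/mol
mass = n × M = 3.6 × 233.4 = 840.24 g

840.24 g


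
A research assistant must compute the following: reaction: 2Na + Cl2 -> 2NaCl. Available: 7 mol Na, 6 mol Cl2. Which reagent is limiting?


Mole ratio available / coefficient:
  Na: 7/2 = 3.500
  Cl2: 6/1 = 6.000
Smaller ratio is limiting.

Na


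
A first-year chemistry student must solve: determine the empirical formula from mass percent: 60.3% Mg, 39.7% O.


Assume 100 g sample. Moles of each element:
  Mg: 60.3/24.31 = 2.48 mol
  O: 39.7/16.0 = 2.481 mol
Divide by smallest (2.48):
  Mg: 2.48/2.48 = 1.0
  O: 2.481/2.48 = 1.0
Empirical formula: MgO

MgO


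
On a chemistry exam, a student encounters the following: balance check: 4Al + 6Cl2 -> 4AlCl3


Equation: 4Al + 6Cl2 -> 4AlCl3
Check atoms: Al: 4=4, Cl: 12=12
Balanced

Yes, balanced


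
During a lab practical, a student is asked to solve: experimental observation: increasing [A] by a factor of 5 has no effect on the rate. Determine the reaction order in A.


rate ∝ [A]^n
rate ∝ [A]^0
Order in A: 0

0


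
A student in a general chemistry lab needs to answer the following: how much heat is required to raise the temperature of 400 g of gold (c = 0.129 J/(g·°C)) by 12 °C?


q = mcΔT = 400 × 0.129 × 12
= 619.20 J

619.20 J


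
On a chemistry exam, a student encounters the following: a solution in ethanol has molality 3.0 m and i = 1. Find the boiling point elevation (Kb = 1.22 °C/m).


ΔTb = Kb × m × i
= 1.22 × 3.0 × 1
= 3.66 °C

3.66 °C


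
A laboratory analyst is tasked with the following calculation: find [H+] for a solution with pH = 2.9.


[H+] = 10^(-pH) = 10^(-2.9)
= 1.26×10^-3 M

1.26×10^-3 M


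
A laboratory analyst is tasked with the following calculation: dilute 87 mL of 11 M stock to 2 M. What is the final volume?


C1V1 = C2V2
11 × 87 = 2 × V2
V2 = 957/2 = 478.5 mL

478.5 mL


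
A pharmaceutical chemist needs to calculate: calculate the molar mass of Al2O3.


M(Al2O3) = 2×26.98 + 3×16.0
= 53.96 + 48.0
= 101.96 g/mol

101.96 g/mol


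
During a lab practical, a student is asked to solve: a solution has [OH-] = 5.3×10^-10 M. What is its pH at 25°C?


pOH = -log10([OH-]) = -log10(5.3×10^-10)
= 10 - log10(5.3) = 9.28
pH = 14 - pOH = 14 - 9.28 = 4.72

4.72


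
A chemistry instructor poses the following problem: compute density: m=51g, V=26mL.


ρ = mass/volume
= 51/26
= 1.962 g/mL

1.962 g/mL


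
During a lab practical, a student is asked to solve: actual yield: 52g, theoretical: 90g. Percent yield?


% yield = actual/theoretical × 100
= 52/90 × 100
= 57.78%

57.78%


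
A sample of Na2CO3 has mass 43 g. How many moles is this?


M(Na2CO3) = 105.99 g/mol
n = mass/M = 43/105.99 = 0.4057 mol

0.4057 mol


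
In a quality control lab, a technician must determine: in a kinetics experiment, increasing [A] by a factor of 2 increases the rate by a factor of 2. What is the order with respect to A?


rate ∝ [A]^n
2^n = 2 → n = 1
Order in A: 1

1


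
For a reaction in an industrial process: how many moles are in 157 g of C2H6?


M(C2H6) = 30.07 g/mol
n = mass/M = 157/30.07 = 5.2212 mol

5.2212 mol


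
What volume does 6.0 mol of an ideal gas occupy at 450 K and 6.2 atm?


PV = nRT  (R = 0.08206 L·atm/(mol·K))
V = nRT/P = 6.0×0.08206×450/6.2
= 35.736 L

35.736 L


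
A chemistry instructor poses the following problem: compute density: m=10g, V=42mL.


ρ = mass/volume
= 10/42
= 0.238 g/mL

0.238 g/mL


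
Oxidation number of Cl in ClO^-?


x + (-2) = -1, so x = +1
Oxidation number: +1

+1


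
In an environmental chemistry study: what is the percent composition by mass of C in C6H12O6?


M(C6H12O6) = 6×12.01 + 12×1.008 + 6×16.0 = 180.156 g/mol
Mass of C = 6 × 12.01 = 72.06 g/mol
% C = 72.06/180.156 × 100 = 40.00%

40.00%


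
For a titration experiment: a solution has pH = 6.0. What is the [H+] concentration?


[H+] = 10^(-pH) = 10^(-6.0)
= 1.0×10^-6 M

1.0×10^-6 M


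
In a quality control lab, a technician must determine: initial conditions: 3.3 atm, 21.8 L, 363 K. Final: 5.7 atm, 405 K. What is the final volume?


P1V1/T1 = P2V2/T2
V2 = P1V1T2/(T1P2)
= 3.3×21.8×405/(363×5.7)
= 14.081 L

14.081 L


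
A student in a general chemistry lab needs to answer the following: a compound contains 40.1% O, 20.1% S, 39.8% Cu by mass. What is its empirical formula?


Assume 100 g sample. Moles of each element:
  O: 40.1/16.0 = 2.506 mol
  S: 20.1/32.07 = 0.627 mol
  Cu: 39.8/63.55 = 0.626 mol
Divide by smallest (0.626):
  O: 2.506/0.626 = 4.0
  S: 0.627/0.626 = 1.0
  Cu: 0.626/0.626 = 1.0
Empirical formula: CuSO4

CuSO4


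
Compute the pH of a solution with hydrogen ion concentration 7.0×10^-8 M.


pH = -log10([H+]) = -log10(7.0×10^-8)
= 8 - log10(7.0)
= 8 - 0.85
= 7.15

7.15


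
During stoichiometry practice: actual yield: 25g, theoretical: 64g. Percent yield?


% yield = actual/theoretical × 100
= 25/64 × 100
= 39.06%

39.06%


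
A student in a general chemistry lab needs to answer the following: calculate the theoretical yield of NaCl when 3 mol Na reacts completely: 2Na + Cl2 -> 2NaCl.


Mole ratio NaCl:Na = 2:2
n(NaCl) = 3 × 2/2 = 3.000 mol
mass = 3.000 × 58.44 = 175.32 g

175.32 g


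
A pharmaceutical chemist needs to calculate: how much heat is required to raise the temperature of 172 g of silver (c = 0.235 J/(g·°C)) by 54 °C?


q = mcΔT = 172 × 0.235 × 54
= 2182.68 J

2182.68 J


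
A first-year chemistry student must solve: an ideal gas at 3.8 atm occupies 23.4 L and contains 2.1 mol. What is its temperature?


PV = nRT  (R = 0.08206 L·atm/(mol·K))
T = PV/(nR) = 3.8×23.4/(2.1×0.08206)
= 88.92/0.172326
= 516.00 K

516.00 K


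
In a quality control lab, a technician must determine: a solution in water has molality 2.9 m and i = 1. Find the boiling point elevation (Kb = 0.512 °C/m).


ΔTb = Kb × m × i
= 0.512 × 2.9 × 1
= 1.4848 °C

1.4848 °C


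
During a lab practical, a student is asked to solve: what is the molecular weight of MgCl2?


M(MgCl2) = 1×24.31 + 2×35.45
= 24.31 + 70.9
= 95.21 g/mol

95.21 g/mol


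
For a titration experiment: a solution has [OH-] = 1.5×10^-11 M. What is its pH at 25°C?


pOH = -log10([OH-]) = -log10(1.5×10^-11)
= 11 - log10(1.5) = 10.82
pH = 14 - pOH = 14 - 10.82 = 3.18

3.18


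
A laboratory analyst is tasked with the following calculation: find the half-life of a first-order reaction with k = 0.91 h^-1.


t½ = ln2/k = 0.693147/(0.91 h^-1)
= 0.7617 h

0.7617 h


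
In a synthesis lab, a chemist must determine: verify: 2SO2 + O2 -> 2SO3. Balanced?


Equation: 2SO2 + O2 -> 2SO3
Check atoms: O: 6=6, S: 2=2
Balanced

Yes, balanced


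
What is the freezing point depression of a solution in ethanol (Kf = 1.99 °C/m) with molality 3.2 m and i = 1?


ΔTf = Kf × m × i
= 1.99 × 3.2 × 1
= 6.368 °C

6.368 °C


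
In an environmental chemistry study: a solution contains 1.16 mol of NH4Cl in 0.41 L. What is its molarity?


M = n/V = 1.16/0.41 = 2.829 mol/L

2.829 M


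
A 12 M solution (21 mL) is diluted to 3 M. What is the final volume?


C1V1 = C2V2
12 × 21 = 3 × V2
V2 = 252/3 = 84.0 mL

84.0 mL


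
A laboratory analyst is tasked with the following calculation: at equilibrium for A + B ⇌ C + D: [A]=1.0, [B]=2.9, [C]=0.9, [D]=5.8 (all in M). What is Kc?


Kc = [C][D]/([A][B])
= (0.9^1 × 5.8^1)/(1.0^1 × 2.9^1)
= 5.22/2.9
= 1.800

1.800


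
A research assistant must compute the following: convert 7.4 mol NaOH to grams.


M(NaOH) = 40.0 g/mol
mass = n × M = 7.4 × 40.0 = 296.00 g

296.00 g


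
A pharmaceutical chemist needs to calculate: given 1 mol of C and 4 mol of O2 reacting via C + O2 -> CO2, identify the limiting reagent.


Mole ratio available / coefficient:
  C: 1/1 = 1.000
  O2: 4/1 = 4.000
Smaller ratio is limiting.

C


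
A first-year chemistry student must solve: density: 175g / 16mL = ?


ρ = mass/volume
= 175/16
= 10.938 g/mL

10.938 g/mL


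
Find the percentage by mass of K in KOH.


M(KOH) = 1×39.1 + 1×16.0 + 1×1.008 = 56.108 g/mol
Mass of K = 1 × 39.1 = 39.10 g/mol
% K = 39.10/56.108 × 100 = 69.69%

69.69%


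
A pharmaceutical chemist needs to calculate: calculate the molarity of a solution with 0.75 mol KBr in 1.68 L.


M = n/V = 0.75/1.68 = 0.446 mol/L

0.446 M


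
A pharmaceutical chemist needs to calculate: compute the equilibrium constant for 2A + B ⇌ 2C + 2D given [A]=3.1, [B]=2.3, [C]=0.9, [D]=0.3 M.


Kc = [C]^2[D]^2/([A]^2[B])
= (0.9^2 × 0.3^2)/(3.1^2 × 2.3^1)
= 0.0729/22.103
= 0.003298

0.003298


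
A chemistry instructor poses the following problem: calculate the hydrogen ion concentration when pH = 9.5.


[H+] = 10^(-pH) = 10^(-9.5)
= 3.16×10^-10 M

3.16×10^-10 M


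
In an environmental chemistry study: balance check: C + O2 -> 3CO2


Equation: C + O2 -> 3CO2
Check atoms: C: 1≠3, O: 2≠6
Not balanced

No, not balanced


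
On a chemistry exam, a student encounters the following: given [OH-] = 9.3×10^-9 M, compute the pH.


pOH = -log10([OH-]) = -log10(9.3×10^-9)
= 9 - log10(9.3) = 8.03
pH = 14 - pOH = 14 - 8.03 = 5.97

5.97


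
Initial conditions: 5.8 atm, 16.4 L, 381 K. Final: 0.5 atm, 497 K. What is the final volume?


P1V1/T1 = P2V2/T2
V2 = P1V1T2/(T1P2)
= 5.8×16.4×497/(381×0.5)
= 248.161 L

248.161 L


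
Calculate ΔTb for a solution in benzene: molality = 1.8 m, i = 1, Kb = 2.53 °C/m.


ΔTb = Kb × m × i
= 2.53 × 1.8 × 1
= 4.554 °C

4.554 °C


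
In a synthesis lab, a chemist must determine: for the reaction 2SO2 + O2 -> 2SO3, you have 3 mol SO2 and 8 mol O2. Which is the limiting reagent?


Mole ratio available / coefficient:
  SO2: 3/2 = 1.500
  O2: 8/1 = 8.000
Smaller ratio is limiting.

SO2


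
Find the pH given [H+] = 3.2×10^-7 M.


pH = -log10([H+]) = -log10(3.2×10^-7)
= 7 - log10(3.2)
= 7 - 0.51
= 6.49

6.49


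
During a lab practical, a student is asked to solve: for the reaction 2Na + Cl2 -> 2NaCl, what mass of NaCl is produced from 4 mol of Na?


Mole ratio NaCl:Na = 2:2
n(NaCl) = 4 × 2/2 = 4.000 mol
mass = 4.000 × 58.44 = 233.76 g

233.76 g


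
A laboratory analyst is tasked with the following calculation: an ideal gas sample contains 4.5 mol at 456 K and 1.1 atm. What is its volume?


PV = nRT  (R = 0.08206 L·atm/(mol·K))
V = nRT/P = 4.5×0.08206×456/1.1
= 153.079 L

153.079 L


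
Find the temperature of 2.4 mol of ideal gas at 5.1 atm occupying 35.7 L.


PV = nRT  (R = 0.08206 L·atm/(mol·K))
T = PV/(nR) = 5.1×35.7/(2.4×0.08206)
= 182.07/0.196944
= 924.48 K

924.48 K


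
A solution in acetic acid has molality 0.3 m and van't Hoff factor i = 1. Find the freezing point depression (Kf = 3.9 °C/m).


ΔTf = Kf × m × i
= 3.9 × 0.3 × 1
= 1.17 °C

1.17 °C


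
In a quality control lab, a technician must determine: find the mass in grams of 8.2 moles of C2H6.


M(C2H6) = 30.07 g/mol
mass = n × M = 8.2 × 30.07 = 246.57 g

246.57 g


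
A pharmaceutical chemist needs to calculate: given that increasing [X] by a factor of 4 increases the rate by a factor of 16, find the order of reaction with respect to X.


rate ∝ [X]^n
4^n = 16 → n = 2
Order in X: 2

2


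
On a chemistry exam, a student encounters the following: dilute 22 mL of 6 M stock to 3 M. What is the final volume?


C1V1 = C2V2
6 × 22 = 3 × V2
V2 = 132/3 = 44.0 mL

44.0 mL


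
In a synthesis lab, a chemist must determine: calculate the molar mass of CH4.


M(CH4) = 1×12.01 + 4×1.008
= 12.01 + 4.03
= 16.04 g/mol

16.04 g/mol


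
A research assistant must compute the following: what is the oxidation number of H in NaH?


H with a metal (hydride): -1
Oxidation number: -1

-1


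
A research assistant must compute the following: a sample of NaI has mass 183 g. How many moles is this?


M(NaI) = 149.89 g/mol
n = mass/M = 183/149.89 = 1.2209 mol

1.2209 mol


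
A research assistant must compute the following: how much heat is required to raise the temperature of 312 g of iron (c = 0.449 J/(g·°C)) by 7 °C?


q = mcΔT = 312 × 0.449 × 7
= 980.62 J

980.62 J


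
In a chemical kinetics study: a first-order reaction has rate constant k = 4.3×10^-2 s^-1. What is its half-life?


t½ = ln2/k = 0.693147/(4.3×10^-2 s^-1)
= 16.12 s

16.12 s


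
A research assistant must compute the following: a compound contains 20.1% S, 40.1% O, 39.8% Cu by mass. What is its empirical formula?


Assume 100 g sample. Moles of each element:
  S: 20.1/32.07 = 0.627 mol
  O: 40.1/16.0 = 2.506 mol
  Cu: 39.8/63.55 = 0.626 mol
Divide by smallest (0.626):
  S: 0.627/0.626 = 1.0
  O: 2.506/0.626 = 4.0
  Cu: 0.626/0.626 = 1.0
Empirical formula: CuSO4

CuSO4


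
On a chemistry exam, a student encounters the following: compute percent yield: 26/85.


% yield = actual/theoretical × 100
= 26/85 × 100
= 30.59%

30.59%


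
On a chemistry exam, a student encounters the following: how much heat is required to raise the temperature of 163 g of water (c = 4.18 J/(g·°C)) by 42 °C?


q = mcΔT = 163 × 4.18 × 42
= 28616.28 J

28616.28 J


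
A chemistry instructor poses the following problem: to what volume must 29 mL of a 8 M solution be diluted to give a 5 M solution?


C1V1 = C2V2
8 × 29 = 5 × V2
V2 = 232/5 = 46.4 mL

46.4 mL


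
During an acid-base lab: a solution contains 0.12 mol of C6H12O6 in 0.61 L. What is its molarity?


M = n/V = 0.12/0.61 = 0.197 mol/L

0.197 M


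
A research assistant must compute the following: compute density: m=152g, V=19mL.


ρ = mass/volume
= 152/19
= 8.0 g/mL

8.0 g/mL


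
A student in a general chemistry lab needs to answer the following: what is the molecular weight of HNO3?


M(HNO3) = 1×1.008 + 1×14.01 + 3×16.0
= 1.01 + 14.01 + 48.0
= 63.02 g/mol

63.02 g/mol


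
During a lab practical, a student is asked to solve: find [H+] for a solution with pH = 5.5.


[H+] = 10^(-pH) = 10^(-5.5)
= 3.16×10^-6 M

3.16×10^-6 M


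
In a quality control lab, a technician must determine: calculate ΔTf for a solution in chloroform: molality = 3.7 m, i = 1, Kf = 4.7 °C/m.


ΔTf = Kf × m × i
= 4.7 × 3.7 × 1
= 17.39 °C

17.39 °C


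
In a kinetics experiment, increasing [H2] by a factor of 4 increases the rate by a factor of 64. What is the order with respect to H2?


rate ∝ [H2]^n
4^n = 64 → n = 3
Order in H2: 3

3


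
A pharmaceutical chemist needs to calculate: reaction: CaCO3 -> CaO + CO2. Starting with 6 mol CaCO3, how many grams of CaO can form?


Mole ratio CaO:CaCO3 = 1:1
n(CaO) = 6 × 1/1 = 6.000 mol
mass = 6.000 × 56.08 = 336.48 g

336.48 g


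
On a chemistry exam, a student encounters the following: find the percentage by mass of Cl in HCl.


M(HCl) = 1×1.008 + 1×35.45 = 36.458 g/mol
Mass of Cl = 1 × 35.45 = 35.45 g/mol
% Cl = 35.45/36.458 × 100 = 97.24%

97.24%


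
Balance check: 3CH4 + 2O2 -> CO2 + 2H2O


Equation: 3CH4 + 2O2 -> CO2 + 2H2O
Check atoms: C: 3≠1, H: 12≠4, O: 4=4
Not balanced

No, not balanced


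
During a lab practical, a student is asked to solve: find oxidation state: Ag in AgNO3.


Ag is +1
Oxidation number: +1

+1


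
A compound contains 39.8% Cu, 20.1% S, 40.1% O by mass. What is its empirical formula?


Assume 100 g sample. Moles of each element:
  Cu: 39.8/63.55 = 0.626 mol
  S: 20.1/32.07 = 0.627 mol
  O: 40.1/16.0 = 2.506 mol
Divide by smallest (0.626):
  Cu: 0.626/0.626 = 1.0
  S: 0.627/0.626 = 1.0
  O: 2.506/0.626 = 4.0
Empirical formula: CuSO4

CuSO4


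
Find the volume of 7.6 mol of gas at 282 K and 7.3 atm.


PV = nRT  (R = 0.08206 L·atm/(mol·K))
V = nRT/P = 7.6×0.08206×282/7.3
= 24.092 L

24.092 L


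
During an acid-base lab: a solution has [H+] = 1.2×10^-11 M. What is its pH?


pH = -log10([H+]) = -log10(1.2×10^-11)
= 11 - log10(1.2)
= 11 - 0.08
= 10.92

10.92


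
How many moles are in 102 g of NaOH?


M(NaOH) = 40.0 g/mol
n = mass/M = 102/40.0 = 2.55 mol

2.55 mol


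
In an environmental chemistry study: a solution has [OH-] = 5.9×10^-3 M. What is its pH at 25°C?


pOH = -log10([OH-]) = -log10(5.9×10^-3)
= 3 - log10(5.9) = 2.23
pH = 14 - pOH = 14 - 2.23 = 11.77

11.77


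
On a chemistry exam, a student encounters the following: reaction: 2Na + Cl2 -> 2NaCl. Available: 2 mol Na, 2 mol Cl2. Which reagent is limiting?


Mole ratio available / coefficient:
  Na: 2/2 = 1.000
  Cl2: 2/1 = 2.000
Smaller ratio is limiting.

Na


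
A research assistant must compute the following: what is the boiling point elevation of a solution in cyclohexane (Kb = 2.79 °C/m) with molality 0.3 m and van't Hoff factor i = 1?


ΔTb = Kb × m × i
= 2.79 × 0.3 × 1
= 0.837 °C

0.837 °C


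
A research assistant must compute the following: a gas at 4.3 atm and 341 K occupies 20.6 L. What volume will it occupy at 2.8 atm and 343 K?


P1V1/T1 = P2V2/T2
V2 = P1V1T2/(T1P2)
= 4.3×20.6×343/(341×2.8)
= 31.821 L

31.821 L


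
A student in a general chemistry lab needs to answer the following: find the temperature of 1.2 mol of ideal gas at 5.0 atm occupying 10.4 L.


PV = nRT  (R = 0.08206 L·atm/(mol·K))
T = PV/(nR) = 5.0×10.4/(1.2×0.08206)
= 52.00/0.098472
= 528.07 K

528.07 K


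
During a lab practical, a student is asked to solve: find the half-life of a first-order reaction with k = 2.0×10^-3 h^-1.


t½ = ln2/k = 0.693147/(2.0×10^-3 h^-1)
= 346.6 h

346.6 h


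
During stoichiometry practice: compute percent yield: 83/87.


% yield = actual/theoretical × 100
= 83/87 × 100
= 95.4%

95.4%


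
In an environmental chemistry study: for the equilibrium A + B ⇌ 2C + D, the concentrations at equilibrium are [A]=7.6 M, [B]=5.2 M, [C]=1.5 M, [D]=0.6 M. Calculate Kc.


Kc = [C]^2[D]/([A][B])
= (1.5^2 × 0.6^1)/(7.6^1 × 5.2^1)
= 1.35/39.52
= 0.03416

0.03416


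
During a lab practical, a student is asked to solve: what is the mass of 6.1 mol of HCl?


M(HCl) = 36.46 g/mol
mass = n × M = 6.1 × 36.46 = 222.41 g

222.41 g


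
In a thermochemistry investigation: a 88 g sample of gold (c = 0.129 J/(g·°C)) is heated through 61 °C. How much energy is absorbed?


q = mcΔT = 88 × 0.129 × 61
= 692.47 J

692.47 J


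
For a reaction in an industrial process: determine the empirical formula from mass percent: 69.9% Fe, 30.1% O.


Assume 100 g sample. Moles of each element:
  Fe: 69.9/55.85 = 1.252 mol
  O: 30.1/16.0 = 1.881 mol
Divide by smallest (1.252):
  Fe: 1.252/1.252 = 1.0
  O: 1.881/1.252 = 1.5
Multiply all ratios by 2 to obtain whole numbers.
Empirical formula: Fe2O3

Fe2O3


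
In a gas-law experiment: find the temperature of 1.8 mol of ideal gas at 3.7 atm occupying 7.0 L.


PV = nRT  (R = 0.08206 L·atm/(mol·K))
T = PV/(nR) = 3.7×7.0/(1.8×0.08206)
= 25.90/0.147708
= 175.35 K

175.35 K


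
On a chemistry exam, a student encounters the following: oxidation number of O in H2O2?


Peroxide: O is -1
Oxidation number: -1

-1


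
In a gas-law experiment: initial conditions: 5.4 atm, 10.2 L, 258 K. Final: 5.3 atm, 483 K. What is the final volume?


P1V1/T1 = P2V2/T2
V2 = P1V1T2/(T1P2)
= 5.4×10.2×483/(258×5.3)
= 19.456 L

19.456 L


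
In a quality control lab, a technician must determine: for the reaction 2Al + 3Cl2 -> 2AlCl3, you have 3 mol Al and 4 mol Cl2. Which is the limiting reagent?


Mole ratio available / coefficient:
  Al: 3/2 = 1.500
  Cl2: 4/3 = 1.333
Smaller ratio is limiting.

Cl2


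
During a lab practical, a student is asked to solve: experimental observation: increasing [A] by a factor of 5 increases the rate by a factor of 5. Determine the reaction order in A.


rate ∝ [A]^n
5^n = 5 → n = 1
Order in A: 1

1


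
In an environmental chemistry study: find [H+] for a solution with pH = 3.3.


[H+] = 10^(-pH) = 10^(-3.3)
= 5.01×10^-4 M

5.01×10^-4 M


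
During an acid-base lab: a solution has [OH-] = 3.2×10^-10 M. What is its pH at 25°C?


pOH = -log10([OH-]) = -log10(3.2×10^-10)
= 10 - log10(3.2) = 9.49
pH = 14 - pOH = 14 - 9.49 = 4.51

4.51


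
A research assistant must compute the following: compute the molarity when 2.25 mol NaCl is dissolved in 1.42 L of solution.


M = n/V = 2.25/1.42 = 1.585 mol/L

1.585 M


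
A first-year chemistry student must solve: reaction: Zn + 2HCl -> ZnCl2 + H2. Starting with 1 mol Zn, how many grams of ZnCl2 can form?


Mole ratio ZnCl2:Zn = 1:1
n(ZnCl2) = 1 × 1/1 = 1.000 mol
mass = 1.000 × 136.28 = 136.28 g

136.28 g


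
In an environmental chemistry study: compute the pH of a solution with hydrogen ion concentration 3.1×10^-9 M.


pH = -log10([H+]) = -log10(3.1×10^-9)
= 9 - log10(3.1)
= 9 - 0.49
= 8.51

8.51


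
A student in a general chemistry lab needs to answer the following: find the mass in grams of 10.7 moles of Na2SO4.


M(Na2SO4) = 142.05 g/mol
mass = n × M = 10.7 × 142.05 = 1519.94 g

1519.94 g


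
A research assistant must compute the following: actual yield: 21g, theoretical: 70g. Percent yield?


% yield = actual/theoretical × 100
= 21/70 × 100
= 30.0%

30.0%


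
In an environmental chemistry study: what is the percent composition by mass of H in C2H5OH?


M(C2H5OH) = 2×12.01 + 6×1.008 + 1×16.0 = 46.068 g/mol
Mass of H = 6 × 1.008 = 6.048 g/mol
% H = 6.048/46.068 × 100 = 13.13%

13.13%


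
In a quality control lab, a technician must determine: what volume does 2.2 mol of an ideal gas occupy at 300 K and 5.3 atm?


PV = nRT  (R = 0.08206 L·atm/(mol·K))
V = nRT/P = 2.2×0.08206×300/5.3
= 10.219 L

10.219 L


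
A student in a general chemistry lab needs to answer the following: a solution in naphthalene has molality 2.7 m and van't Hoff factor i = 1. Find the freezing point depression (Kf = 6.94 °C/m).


ΔTf = Kf × m × i
= 6.94 × 2.7 × 1
= 18.738 °C

18.738 °C


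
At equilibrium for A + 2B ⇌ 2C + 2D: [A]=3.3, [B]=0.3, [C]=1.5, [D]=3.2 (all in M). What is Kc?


Kc = [C]^2[D]^2/([A][B]^2)
= (1.5^2 × 3.2^2)/(3.3^1 × 0.3^2)
= 23.04/0.297
= 77.58

77.58


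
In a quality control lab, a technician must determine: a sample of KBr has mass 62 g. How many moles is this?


M(KBr) = 119.0 g/mol
n = mass/M = 62/119.0 = 0.521 mol

0.521 mol


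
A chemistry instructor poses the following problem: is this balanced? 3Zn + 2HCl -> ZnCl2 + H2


Equation: 3Zn + 2HCl -> ZnCl2 + H2
Check atoms: Cl: 2=2, H: 2=2, Zn: 3≠1
Not balanced

No, not balanced


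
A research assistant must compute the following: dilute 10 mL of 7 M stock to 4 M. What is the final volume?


C1V1 = C2V2
7 × 10 = 4 × V2
V2 = 70/4 = 17.5 mL

17.5 mL


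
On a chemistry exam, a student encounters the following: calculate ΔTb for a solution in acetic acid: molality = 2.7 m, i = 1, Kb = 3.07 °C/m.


ΔTb = Kb × m × i
= 3.07 × 2.7 × 1
= 8.289 °C

8.289 °C


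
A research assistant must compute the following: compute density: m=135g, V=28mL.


ρ = mass/volume
= 135/28
= 4.821 g/mL

4.821 g/mL


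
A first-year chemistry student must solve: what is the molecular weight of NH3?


M(NH3) = 1×14.01 + 3×1.008
= 14.01 + 3.02
= 17.03 g/mol

17.03 g/mol


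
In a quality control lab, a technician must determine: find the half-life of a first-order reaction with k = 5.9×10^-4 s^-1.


t½ = ln2/k = 0.693147/(5.9×10^-4 s^-1)
= 1175 s

1175 s


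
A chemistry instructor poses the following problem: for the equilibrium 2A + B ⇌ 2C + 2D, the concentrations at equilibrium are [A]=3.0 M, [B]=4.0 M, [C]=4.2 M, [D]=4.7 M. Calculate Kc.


Kc = [C]^2[D]^2/([A]^2[B])
= (4.2^2 × 4.7^2)/(3.0^2 × 4.0^1)
= 389.6676/36
= 10.82

10.82


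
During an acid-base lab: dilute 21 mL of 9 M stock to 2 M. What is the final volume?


C1V1 = C2V2
9 × 21 = 2 × V2
V2 = 189/2 = 94.5 mL

94.5 mL


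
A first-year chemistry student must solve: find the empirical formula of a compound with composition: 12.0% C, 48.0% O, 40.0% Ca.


Assume 100 g sample. Moles of each element:
  C: 12.0/12.01 = 0.999 mol
  O: 48.0/16.0 = 3.0 mol
  Ca: 40.0/40.08 = 0.998 mol
Divide by smallest (0.998):
  C: 0.999/0.998 = 1.0
  O: 3.0/0.998 = 3.01
  Ca: 0.998/0.998 = 1.0
Empirical formula: CaCO3

CaCO3


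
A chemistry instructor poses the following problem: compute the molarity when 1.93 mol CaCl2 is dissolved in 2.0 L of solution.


M = n/V = 1.93/2.0 = 0.965 mol/L

0.965 M


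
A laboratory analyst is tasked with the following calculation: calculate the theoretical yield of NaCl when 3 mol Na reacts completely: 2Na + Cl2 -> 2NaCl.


Mole ratio NaCl:Na = 2:2
n(NaCl) = 3 × 2/2 = 3.000 mol
mass = 3.000 × 58.44 = 175.32 g

175.32 g


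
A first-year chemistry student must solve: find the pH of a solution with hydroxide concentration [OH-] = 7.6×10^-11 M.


pOH = -log10([OH-]) = -log10(7.6×10^-11)
= 11 - log10(7.6) = 10.12
pH = 14 - pOH = 14 - 10.12 = 3.88

3.88


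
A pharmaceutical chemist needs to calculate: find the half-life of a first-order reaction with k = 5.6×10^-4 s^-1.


t½ = ln2/k = 0.693147/(5.6×10^-4 s^-1)
= 1238 s

1238 s


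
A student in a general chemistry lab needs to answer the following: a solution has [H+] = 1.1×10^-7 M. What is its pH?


pH = -log10([H+]) = -log10(1.1×10^-7)
= 7 - log10(1.1)
= 7 - 0.04
= 6.96

6.96


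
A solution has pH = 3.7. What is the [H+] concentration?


[H+] = 10^(-pH) = 10^(-3.7)
= 2.0×10^-4 M

2.0×10^-4 M


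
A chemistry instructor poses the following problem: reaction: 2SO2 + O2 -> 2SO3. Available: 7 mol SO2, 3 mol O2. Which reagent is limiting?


Mole ratio available / coefficient:
  SO2: 7/2 = 3.500
  O2: 3/1 = 3.000
Smaller ratio is limiting.

O2


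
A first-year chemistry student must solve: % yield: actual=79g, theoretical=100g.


% yield = actual/theoretical × 100
= 79/100 × 100
= 79.0%

79.0%


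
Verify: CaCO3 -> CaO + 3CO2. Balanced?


Equation: CaCO3 -> CaO + 3CO2
Check atoms: C: 1≠3, Ca: 1=1, O: 3≠7
Not balanced

No, not balanced


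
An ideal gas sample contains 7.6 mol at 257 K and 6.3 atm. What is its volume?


PV = nRT  (R = 0.08206 L·atm/(mol·K))
V = nRT/P = 7.6×0.08206×257/6.3
= 25.441 L

25.441 L


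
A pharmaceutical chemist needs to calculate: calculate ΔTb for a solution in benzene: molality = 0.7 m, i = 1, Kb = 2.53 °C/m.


ΔTb = Kb × m × i
= 2.53 × 0.7 × 1
= 1.771 °C

1.771 °C


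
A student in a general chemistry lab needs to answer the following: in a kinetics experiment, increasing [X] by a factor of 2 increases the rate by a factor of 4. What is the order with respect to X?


rate ∝ [X]^n
2^n = 4 → n = 2
Order in X: 2

2


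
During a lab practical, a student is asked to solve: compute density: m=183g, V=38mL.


ρ = mass/volume
= 183/38
= 4.816 g/mL

4.816 g/mL


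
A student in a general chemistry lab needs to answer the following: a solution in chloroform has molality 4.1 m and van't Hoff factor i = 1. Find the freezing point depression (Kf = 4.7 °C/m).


ΔTf = Kf × m × i
= 4.7 × 4.1 × 1
= 19.27 °C

19.27 °C


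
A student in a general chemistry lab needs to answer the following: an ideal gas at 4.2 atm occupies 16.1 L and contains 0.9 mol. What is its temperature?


PV = nRT  (R = 0.08206 L·atm/(mol·K))
T = PV/(nR) = 4.2×16.1/(0.9×0.08206)
= 67.62/0.073854
= 915.59 K

915.59 K


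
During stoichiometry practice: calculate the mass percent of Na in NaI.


M(NaI) = 1×22.99 + 1×126.9 = 149.89 g/mol
Mass of Na = 1 × 22.99 = 22.99 g/mol
% Na = 22.99/149.89 × 100 = 15.34%

15.34%


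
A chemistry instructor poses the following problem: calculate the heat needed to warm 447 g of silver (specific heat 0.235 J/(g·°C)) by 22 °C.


q = mcΔT = 447 × 0.235 × 22
= 2310.99 J

2310.99 J


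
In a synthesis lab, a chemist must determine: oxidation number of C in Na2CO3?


2(+1) + x + 3(-2) = 0, so x = +4
Oxidation number: +4

+4


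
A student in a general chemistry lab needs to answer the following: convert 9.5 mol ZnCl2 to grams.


M(ZnCl2) = 136.28 g/mol
mass = n × M = 9.5 × 136.28 = 1294.66 g

1294.66 g


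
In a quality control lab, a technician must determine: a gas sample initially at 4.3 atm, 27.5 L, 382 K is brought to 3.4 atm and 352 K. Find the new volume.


P1V1/T1 = P2V2/T2
V2 = P1V1T2/(T1P2)
= 4.3×27.5×352/(382×3.4)
= 32.048 L

32.048 L


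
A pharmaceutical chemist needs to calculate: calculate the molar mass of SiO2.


M(SiO2) = 1×28.09 + 2×16.0
= 28.09 + 32.0
= 60.09 g/mol

60.09 g/mol


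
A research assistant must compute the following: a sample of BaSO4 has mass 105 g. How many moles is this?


M(BaSO4) = 233.4 g/mol
n = mass/M = 105/233.4 = 0.4499 mol

0.4499 mol


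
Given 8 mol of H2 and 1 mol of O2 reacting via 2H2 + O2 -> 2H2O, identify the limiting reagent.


Mole ratio available / coefficient:
  H2: 8/2 = 4.000
  O2: 1/1 = 1.000
Smaller ratio is limiting.

O2


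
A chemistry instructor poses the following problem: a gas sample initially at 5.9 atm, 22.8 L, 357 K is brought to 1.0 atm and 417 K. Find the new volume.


P1V1/T1 = P2V2/T2
V2 = P1V1T2/(T1P2)
= 5.9×22.8×417/(357×1.0)
= 157.128 L

157.128 L


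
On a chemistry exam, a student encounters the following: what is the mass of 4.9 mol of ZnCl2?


M(ZnCl2) = 136.28 g/mol
mass = n × M = 4.9 × 136.28 = 667.77 g

667.77 g


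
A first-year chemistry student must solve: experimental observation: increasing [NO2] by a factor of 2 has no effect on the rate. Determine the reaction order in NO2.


rate ∝ [NO2]^n
rate ∝ [NO2]^0
Order in NO2: 0

0


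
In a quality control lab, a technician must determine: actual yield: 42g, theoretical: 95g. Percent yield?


% yield = actual/theoretical × 100
= 42/95 × 100
= 44.21%

44.21%


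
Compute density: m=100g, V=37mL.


ρ = mass/volume
= 100/37
= 2.703 g/mL

2.703 g/mL


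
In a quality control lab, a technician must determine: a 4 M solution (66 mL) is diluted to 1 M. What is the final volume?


C1V1 = C2V2
4 × 66 = 1 × V2
V2 = 264/1 = 264.0 mL

264.0 mL


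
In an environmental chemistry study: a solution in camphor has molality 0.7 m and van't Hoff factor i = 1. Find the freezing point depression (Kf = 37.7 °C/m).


ΔTf = Kf × m × i
= 37.7 × 0.7 × 1
= 26.39 °C

26.39 °C
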